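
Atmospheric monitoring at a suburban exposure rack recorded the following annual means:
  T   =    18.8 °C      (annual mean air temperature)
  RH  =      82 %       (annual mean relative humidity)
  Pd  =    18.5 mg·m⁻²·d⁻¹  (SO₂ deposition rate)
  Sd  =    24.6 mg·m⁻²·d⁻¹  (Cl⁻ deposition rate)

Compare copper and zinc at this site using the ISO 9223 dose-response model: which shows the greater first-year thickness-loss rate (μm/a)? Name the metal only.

zinc

copper: temperature factor f = -0.080·(8.8) = -0.7040
  SO₂ term: 0.0053·18.5^0.26·exp(0.059·82-0.7040) = 0.7065
  Cl⁻ term: 0.01025·24.6^0.27·exp(0.036·82+0.049·18.8) = 1.171
  sum: 0.7065 + 1.171 → r_corr = 1.877 μm/a
zinc: T>10 °C ⇒ hinge -0.071·(18.8−10) = -0.6248
  SO₂ term: 0.0129·18.5^0.44·exp(0.046·82-0.6248) = 1.084
  Sd branch = 0.0175·Sd^0.57·e^(0.008·RH+0.085·T) = 1.035 μm/a
  r_corr = 1.084 + 1.035 = 2.118 μm/a
Ordering by μm/a: zinc (2.12) > copper (1.88)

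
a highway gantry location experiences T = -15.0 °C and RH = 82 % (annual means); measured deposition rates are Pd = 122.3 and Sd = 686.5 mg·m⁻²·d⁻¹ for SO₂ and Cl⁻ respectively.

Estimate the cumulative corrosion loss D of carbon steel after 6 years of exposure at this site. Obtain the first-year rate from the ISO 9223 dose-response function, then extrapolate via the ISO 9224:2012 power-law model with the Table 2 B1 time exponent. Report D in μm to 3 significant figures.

D(6) = 129 μm

carbon steel: f(T) = +0.150·(T−10) [T≤10 °C] = -3.7500
  SO₂ term: 1.77·122.3^0.52·exp(0.02·82-3.7500) = 2.613
  Cl⁻ term: 0.102·686.5^0.62·exp(0.033·82+0.04·-15.0) = 48.08
  r_corr = 2.613 + 48.08 = 50.69 μm/a
Power-law: D(6) = r_corr · 6^0.523
  D(6) = 50.69 × 6^0.523 = 50.69 × 2.553 = 129.4 μm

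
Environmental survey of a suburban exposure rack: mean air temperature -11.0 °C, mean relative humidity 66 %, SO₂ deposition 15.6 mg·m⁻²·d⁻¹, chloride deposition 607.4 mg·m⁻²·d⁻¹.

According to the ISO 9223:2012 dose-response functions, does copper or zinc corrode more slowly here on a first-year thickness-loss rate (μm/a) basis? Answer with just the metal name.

copper: temperature factor f = +0.126·(-21.0) = -2.6460
  SO₂ term: 0.0053·15.6^0.26·exp(0.059·66-2.6460) = 0.03771
  Cl⁻ term: 0.01025·607.4^0.27·exp(0.036·66+0.049·-11.0) = 0.3631
  sum: 0.03771 + 0.3631 → r_corr = 0.4008 μm/a
zinc: f(T) = +0.038·(T−10) [T≤10 °C] = -0.7980
  SO₂ term: 0.0129·15.6^0.44·exp(0.046·66-0.7980) = 0.4051
  Cl⁻ term: 0.0175·607.4^0.57·exp(0.008·66+0.085·-11.0) = 0.4496
  sum: 0.4051 + 0.4496 → r_corr = 0.8547 μm/a
Ordering by μm/a: zinc (0.855) > copper (0.401)

copper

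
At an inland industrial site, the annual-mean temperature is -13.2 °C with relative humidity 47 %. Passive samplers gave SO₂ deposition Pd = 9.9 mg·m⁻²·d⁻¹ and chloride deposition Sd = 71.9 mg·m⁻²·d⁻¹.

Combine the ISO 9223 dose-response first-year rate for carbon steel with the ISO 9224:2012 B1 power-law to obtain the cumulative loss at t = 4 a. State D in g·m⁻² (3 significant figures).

carbon steel: T≤10 °C ⇒ hinge +0.150·(-13.2−10) = -3.4800
  SO₂ term: 1.77·9.9^0.52·exp(0.02·47-3.4800) = 0.4598
  Sd branch = 0.102·Sd^0.62·e^(0.033·RH+0.04·T) = 4.018 μm/a
  sum: 0.4598 + 4.018 → r_corr = 4.478 μm/a
Power-law: D(4) = r_corr · 4^0.523
  D(4) = 4.478 × 4^0.523 = 4.478 × 2.065 = 9.247 μm
  Mass loss = 9.247 μm × 7.85 g/cm³ = 72.59 g·m⁻²

D(4) = 72.6 g·m⁻²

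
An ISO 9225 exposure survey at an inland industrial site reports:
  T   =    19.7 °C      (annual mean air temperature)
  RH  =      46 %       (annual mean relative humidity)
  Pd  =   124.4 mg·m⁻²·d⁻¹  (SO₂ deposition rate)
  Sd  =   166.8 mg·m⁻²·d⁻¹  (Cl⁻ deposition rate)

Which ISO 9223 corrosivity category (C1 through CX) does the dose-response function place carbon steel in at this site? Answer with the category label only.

carbon steel: temperature factor f = -0.054·(9.7) = -0.5238
  Pd branch = 1.77·Pd^0.52·e^(0.02·RH+f) = 32.31 μm/a
  Cl⁻ term: 0.102·166.8^0.62·exp(0.033·46+0.04·19.7) = 24.43
  sum: 32.31 + 24.43 → r_corr = 56.74 μm/a
ISO 9223 Table 2 (carbon steel): 50 < 56.7 ≤ 80 μm/a ⇒ C4

C4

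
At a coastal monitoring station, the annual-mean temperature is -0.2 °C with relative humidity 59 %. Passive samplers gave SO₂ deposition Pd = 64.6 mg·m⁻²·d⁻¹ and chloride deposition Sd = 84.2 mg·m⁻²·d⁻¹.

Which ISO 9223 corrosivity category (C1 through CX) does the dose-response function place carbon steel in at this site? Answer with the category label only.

C2

carbon steel: f(T) = +0.150·(T−10) [T≤10 °C] = -1.5300
  SO₂ term: 1.77·64.6^0.52·exp(0.02·59-1.5300) = 10.9
  Cl⁻ term: 0.102·84.2^0.62·exp(0.033·59+0.04·-0.2) = 11.08
  sum: 10.9 + 11.08 → r_corr = 21.97 μm/a
ISO 9223 Table 2 (carbon steel): 1.3 < 22 ≤ 25 μm/a ⇒ C2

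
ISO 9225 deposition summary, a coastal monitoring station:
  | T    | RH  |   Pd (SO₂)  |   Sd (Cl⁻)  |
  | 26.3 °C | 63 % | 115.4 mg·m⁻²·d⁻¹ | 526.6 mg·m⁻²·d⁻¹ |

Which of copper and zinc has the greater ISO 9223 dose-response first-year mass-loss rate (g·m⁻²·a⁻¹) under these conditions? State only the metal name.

zinc

copper: f(T) = -0.080·(T−10) [T>10 °C] = -1.3040
  Pd branch = 0.0053·Pd^0.26·e^(0.059·RH+f) = 0.2034 μm/a
  Cl⁻ term: 0.01025·526.6^0.27·exp(0.036·63+0.049·26.3) = 1.951
  r_corr = 0.2034 + 1.951 = 2.154 μm/a
  mass loss = 2.154 μm/a × 8.96 g/cm³ = 19.3 g·m⁻²·a⁻¹
zinc: f(T) = -0.071·(T−10) [T>10 °C] = -1.1573
  SO₂ term: 0.0129·115.4^0.44·exp(0.046·63-1.1573) = 0.5942
  Sd branch = 0.0175·Sd^0.57·e^(0.008·RH+0.085·T) = 9.639 μm/a
  sum: 0.5942 + 9.639 → r_corr = 10.23 μm/a
  mass loss = 10.23 μm/a × 7.14 g/cm³ = 73.07 g·m⁻²·a⁻¹
Ordering by g·m⁻²·a⁻¹: zinc (73.1) > copper (19.3)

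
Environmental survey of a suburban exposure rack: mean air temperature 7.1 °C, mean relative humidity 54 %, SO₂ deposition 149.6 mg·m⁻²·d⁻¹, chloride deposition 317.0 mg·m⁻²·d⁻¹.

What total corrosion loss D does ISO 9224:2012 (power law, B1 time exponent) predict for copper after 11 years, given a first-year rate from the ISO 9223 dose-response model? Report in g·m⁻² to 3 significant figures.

D(11) = 35.8 g·m⁻²

copper: T≤10 °C ⇒ hinge +0.126·(7.1−10) = -0.3654
  SO₂ term: 0.0053·149.6^0.26·exp(0.059·54-0.3654) = 0.3271
  Cl⁻ term: 0.01025·317.0^0.27·exp(0.036·54+0.049·7.1) = 0.4801
  sum: 0.3271 + 0.4801 → r_corr = 0.8073 μm/a
ISO 9224: D(t) = r_corr · t^b with b = 0.667 (copper, B1)
  D(11) = 0.8073 × 11^0.667 = 0.8073 × 4.95 = 3.996 μm
  Mass loss = 3.996 μm × 8.96 g/cm³ = 35.8 g·m⁻²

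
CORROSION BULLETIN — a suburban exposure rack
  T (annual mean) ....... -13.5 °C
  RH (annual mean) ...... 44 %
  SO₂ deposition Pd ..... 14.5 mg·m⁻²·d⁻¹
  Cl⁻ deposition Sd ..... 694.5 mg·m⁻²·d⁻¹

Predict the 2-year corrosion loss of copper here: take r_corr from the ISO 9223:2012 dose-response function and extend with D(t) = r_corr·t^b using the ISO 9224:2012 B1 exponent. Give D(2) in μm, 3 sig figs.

copper: f(T) = +0.126·(T−10) [T≤10 °C] = -2.9610
  sulphur-dioxide contribution → 0.007374 μm/a
  chloride contribution → 0.1509 μm/a
  ⇒ r_corr(copper) = 0.1582 μm/a
Long-term exponent b (ISO 9224 Table 2, B1) = 0.667
  D(2) = 0.1582 × 2^0.667 = 0.1582 × 1.588 = 0.2513 μm

D(2) = 0.251 μm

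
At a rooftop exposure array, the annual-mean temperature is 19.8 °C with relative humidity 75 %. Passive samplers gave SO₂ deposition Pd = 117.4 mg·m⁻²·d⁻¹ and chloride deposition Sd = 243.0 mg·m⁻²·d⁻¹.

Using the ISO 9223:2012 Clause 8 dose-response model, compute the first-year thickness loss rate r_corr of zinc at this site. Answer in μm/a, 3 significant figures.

r_corr = 5.58 μm/a

zinc: T>10 °C ⇒ hinge -0.071·(19.8−10) = -0.6958
  Pd branch = 0.0129·Pd^0.44·e^(0.046·RH+f) = 1.65 μm/a
  Sd branch = 0.0175·Sd^0.57·e^(0.008·RH+0.085·T) = 3.929 μm/a
  r_corr = 1.65 + 3.929 = 5.579 μm/a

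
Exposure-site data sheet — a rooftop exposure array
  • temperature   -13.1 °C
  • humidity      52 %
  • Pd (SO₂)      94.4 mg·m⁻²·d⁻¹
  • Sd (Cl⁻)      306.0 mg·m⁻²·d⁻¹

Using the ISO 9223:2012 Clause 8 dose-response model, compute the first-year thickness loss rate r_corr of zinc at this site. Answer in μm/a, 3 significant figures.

r_corr = 0.661 μm/a

zinc: f(T) = +0.038·(T−10) [T≤10 °C] = -0.8778
  SO₂ term: 0.0129·94.4^0.44·exp(0.046·52-0.8778) = 0.4337
  Cl⁻ term: 0.0175·306.0^0.57·exp(0.008·52+0.085·-13.1) = 0.2275
  sum: 0.4337 + 0.2275 → r_corr = 0.6612 μm/a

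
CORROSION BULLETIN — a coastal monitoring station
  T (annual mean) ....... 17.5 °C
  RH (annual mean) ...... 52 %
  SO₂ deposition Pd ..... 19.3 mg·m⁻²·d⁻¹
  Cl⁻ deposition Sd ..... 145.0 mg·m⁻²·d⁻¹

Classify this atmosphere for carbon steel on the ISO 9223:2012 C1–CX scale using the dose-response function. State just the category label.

carbon steel: temperature factor f = -0.054·(7.5) = -0.4050
  sulphur-dioxide contribution → 15.57 μm/a
  chloride contribution → 25 μm/a
  total first-year rate 40.57 μm/a
Category bounds: 25…50 μm/a bracket r_corr ⇒ C3

C3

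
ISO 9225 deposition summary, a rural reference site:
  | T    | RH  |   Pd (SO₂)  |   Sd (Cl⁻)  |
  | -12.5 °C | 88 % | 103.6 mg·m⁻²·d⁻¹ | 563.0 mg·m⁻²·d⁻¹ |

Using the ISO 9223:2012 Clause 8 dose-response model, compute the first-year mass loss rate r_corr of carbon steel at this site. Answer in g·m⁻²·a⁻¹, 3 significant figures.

r_corr = 480 g·m⁻²·a⁻¹

carbon steel: f(T) = +0.150·(T−10) [T≤10 °C] = -3.3750
  sulphur-dioxide contribution → 3.932 μm/a
  chloride contribution → 57.27 μm/a
  total first-year rate 61.21 μm/a
Convert to mass loss: 61.21 μm/a × 7.85 g/cm³ = 480.5 g·m⁻²·a⁻¹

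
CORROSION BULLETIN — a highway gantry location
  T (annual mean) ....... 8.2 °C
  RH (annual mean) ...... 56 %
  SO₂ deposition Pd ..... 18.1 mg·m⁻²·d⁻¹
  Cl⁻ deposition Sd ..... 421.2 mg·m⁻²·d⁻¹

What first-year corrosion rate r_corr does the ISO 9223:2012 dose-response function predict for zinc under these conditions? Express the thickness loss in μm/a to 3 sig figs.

zinc: T≤10 °C ⇒ hinge +0.038·(8.2−10) = -0.0684
  sulphur-dioxide contribution → 0.5662 μm/a
  chloride contribution → 1.723 μm/a
  total first-year rate 2.289 μm/a

r_corr = 2.29 μm/a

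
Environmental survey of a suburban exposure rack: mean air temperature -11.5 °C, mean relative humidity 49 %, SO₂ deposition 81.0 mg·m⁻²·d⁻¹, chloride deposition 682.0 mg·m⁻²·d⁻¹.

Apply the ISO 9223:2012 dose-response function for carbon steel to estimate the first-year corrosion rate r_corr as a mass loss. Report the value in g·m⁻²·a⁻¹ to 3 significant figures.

r_corr = 160 g·m⁻²·a⁻¹

carbon steel: f(T) = +0.150·(T−10) [T≤10 °C] = -3.2250
  Pd branch = 1.77·Pd^0.52·e^(0.02·RH+f) = 1.842 μm/a
  Sd branch = 0.102·Sd^0.62·e^(0.033·RH+0.04·T) = 18.54 μm/a
  r_corr = 1.842 + 18.54 = 20.38 μm/a
Convert to mass loss: 20.38 μm/a × 7.85 g/cm³ = 160 g·m⁻²·a⁻¹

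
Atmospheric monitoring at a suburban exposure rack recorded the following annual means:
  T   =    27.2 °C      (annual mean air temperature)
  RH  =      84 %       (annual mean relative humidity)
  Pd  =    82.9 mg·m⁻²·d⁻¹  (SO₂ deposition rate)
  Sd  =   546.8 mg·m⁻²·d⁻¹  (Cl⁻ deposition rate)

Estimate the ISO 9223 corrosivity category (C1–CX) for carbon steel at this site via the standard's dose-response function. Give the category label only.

CX

carbon steel: T>10 °C ⇒ hinge -0.054·(27.2−10) = -0.9288
  sulphur-dioxide contribution → 37.31 μm/a
  chloride contribution → 241.2 μm/a
  total first-year rate 278.5 μm/a
Category bounds: 200…700 μm/a bracket r_corr ⇒ CX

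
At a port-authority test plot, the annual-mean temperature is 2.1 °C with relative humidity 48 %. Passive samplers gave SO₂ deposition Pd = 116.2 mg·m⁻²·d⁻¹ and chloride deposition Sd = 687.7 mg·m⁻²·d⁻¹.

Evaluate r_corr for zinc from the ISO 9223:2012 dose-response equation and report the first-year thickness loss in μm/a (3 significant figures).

r_corr = 1.98 μm/a

zinc: T≤10 °C ⇒ hinge +0.038·(2.1−10) = -0.3002
  sulphur-dioxide contribution → 0.7044 μm/a
  chloride contribution → 1.272 μm/a
  total first-year rate 1.977 μm/a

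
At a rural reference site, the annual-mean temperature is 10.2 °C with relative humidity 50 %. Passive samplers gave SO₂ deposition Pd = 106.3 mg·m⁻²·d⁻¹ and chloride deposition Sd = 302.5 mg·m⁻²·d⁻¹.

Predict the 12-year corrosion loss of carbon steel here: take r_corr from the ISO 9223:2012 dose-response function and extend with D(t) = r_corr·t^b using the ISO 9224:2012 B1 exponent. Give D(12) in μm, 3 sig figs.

carbon steel: f(T) = -0.054·(T−10) [T>10 °C] = -0.0108
  Pd branch = 1.77·Pd^0.52·e^(0.02·RH+f) = 53.87 μm/a
  Cl⁻ term: 0.102·302.5^0.62·exp(0.033·50+0.04·10.2) = 27.57
  sum: 53.87 + 27.57 → r_corr = 81.44 μm/a
ISO 9224: D(t) = r_corr · t^b with b = 0.523 (carbon steel, B1)
  D(12) = 81.44 × 12^0.523 = 81.44 × 3.668 = 298.7 μm

D(12) = 299 μm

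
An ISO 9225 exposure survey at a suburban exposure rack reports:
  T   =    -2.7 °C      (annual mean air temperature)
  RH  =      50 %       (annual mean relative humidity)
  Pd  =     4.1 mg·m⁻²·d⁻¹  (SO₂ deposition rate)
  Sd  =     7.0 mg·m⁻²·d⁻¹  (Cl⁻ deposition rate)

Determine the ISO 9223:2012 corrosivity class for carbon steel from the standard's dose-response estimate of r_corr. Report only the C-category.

carbon steel: f(T) = +0.150·(T−10) [T≤10 °C] = -1.9050
  sulphur-dioxide contribution → 1.491 μm/a
  chloride contribution → 1.593 μm/a
  total first-year rate 3.084 μm/a
3.08 μm/a falls in (1.3, 25] for carbon steel → category C2

C2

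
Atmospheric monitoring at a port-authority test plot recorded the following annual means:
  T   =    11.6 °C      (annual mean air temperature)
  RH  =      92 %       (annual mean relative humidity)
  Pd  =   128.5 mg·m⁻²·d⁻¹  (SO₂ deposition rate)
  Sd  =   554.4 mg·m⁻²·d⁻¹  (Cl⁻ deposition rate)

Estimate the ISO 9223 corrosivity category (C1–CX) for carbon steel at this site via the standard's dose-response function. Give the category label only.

carbon steel: f(T) = -0.054·(T−10) [T>10 °C] = -0.0864
  SO₂ term: 1.77·128.5^0.52·exp(0.02·92-0.0864) = 127.7
  Sd branch = 0.102·Sd^0.62·e^(0.033·RH+0.04·T) = 169.7 μm/a
  r_corr = 127.7 + 169.7 = 297.4 μm/a
ISO 9223 Table 2 (carbon steel): 200 < 297 ≤ 700 μm/a ⇒ CX

CX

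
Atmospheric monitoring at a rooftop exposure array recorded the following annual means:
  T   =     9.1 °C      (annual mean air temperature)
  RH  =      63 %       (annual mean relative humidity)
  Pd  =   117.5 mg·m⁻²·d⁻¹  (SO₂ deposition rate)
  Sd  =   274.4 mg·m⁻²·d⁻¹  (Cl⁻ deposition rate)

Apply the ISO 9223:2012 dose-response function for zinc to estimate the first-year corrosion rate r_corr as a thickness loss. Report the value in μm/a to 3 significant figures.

r_corr = 3.38 μm/a

zinc: T≤10 °C ⇒ hinge +0.038·(9.1−10) = -0.0342
  SO₂ term: 0.0129·117.5^0.44·exp(0.046·63-0.0342) = 1.841
  Sd branch = 0.0175·Sd^0.57·e^(0.008·RH+0.085·T) = 1.541 μm/a
  sum: 1.841 + 1.541 → r_corr = 3.382 μm/a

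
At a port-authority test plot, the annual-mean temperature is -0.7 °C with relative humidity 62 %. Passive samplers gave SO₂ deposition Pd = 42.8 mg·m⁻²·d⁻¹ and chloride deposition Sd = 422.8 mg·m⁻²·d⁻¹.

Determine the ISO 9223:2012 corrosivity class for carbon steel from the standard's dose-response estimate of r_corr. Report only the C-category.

C3

carbon steel: f(T) = +0.150·(T−10) [T≤10 °C] = -1.6050
  SO₂ term: 1.77·42.8^0.52·exp(0.02·62-1.6050) = 8.666
  Sd branch = 0.102·Sd^0.62·e^(0.033·RH+0.04·T) = 32.6 μm/a
  sum: 8.666 + 32.6 → r_corr = 41.27 μm/a
41.3 μm/a falls in (25, 50] for carbon steel → category C3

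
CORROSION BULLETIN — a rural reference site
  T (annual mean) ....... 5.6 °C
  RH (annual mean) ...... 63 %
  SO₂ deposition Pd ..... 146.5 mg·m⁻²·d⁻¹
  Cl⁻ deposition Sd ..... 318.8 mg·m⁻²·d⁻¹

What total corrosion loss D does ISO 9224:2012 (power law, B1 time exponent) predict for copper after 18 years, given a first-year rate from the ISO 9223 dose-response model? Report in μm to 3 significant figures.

D(18) = 7.40 μm

copper: f(T) = +0.126·(T−10) [T≤10 °C] = -0.5544
  Pd branch = 0.0053·Pd^0.26·e^(0.059·RH+f) = 0.458 μm/a
  Cl⁻ term: 0.01025·318.8^0.27·exp(0.036·63+0.049·5.6) = 0.6178
  r_corr = 0.458 + 0.6178 = 1.076 μm/a
Long-term exponent b (ISO 9224 Table 2, B1) = 0.667
  D(18) = 1.076 × 18^0.667 = 1.076 × 6.875 = 7.396 μm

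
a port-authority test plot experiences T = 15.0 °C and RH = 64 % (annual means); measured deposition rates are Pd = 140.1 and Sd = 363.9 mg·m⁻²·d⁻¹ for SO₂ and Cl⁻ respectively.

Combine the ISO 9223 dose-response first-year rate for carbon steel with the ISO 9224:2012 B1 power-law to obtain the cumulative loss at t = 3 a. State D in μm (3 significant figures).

D(3) = 218 μm

carbon steel: temperature factor f = -0.054·(5.0) = -0.2700
  sulphur-dioxide contribution → 63.5 μm/a
  chloride contribution → 59.46 μm/a
  ⇒ r_corr(carbon steel) = 123 μm/a
ISO 9224: D(t) = r_corr · t^b with b = 0.523 (carbon steel, B1)
  D(3) = 123 × 3^0.523 = 123 × 1.776 = 218.4 μm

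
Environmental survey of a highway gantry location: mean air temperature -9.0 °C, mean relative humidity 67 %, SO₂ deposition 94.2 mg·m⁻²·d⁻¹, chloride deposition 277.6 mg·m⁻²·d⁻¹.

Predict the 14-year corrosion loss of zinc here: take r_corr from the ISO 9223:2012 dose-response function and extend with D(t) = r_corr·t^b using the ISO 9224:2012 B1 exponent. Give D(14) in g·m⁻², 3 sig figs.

zinc: T≤10 °C ⇒ hinge +0.038·(-9.0−10) = -0.7220
  SO₂ term: 0.0129·94.2^0.44·exp(0.046·67-0.7220) = 1.01
  Sd branch = 0.0175·Sd^0.57·e^(0.008·RH+0.085·T) = 0.3438 μm/a
  r_corr = 1.01 + 0.3438 = 1.353 μm/a
ISO 9224: D(t) = r_corr · t^b with b = 0.813 (zinc, B1)
  D(14) = 1.353 × 14^0.813 = 1.353 × 8.547 = 11.57 μm
  Mass loss = 11.57 μm × 7.14 g/cm³ = 82.59 g·m⁻²

D(14) = 82.6 g·m⁻²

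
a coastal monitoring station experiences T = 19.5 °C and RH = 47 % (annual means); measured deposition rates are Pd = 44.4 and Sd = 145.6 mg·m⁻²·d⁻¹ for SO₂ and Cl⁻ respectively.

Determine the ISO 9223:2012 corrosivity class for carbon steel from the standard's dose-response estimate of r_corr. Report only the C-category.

carbon steel: f(T) = -0.054·(T−10) [T>10 °C] = -0.5130
  Pd branch = 1.77·Pd^0.52·e^(0.02·RH+f) = 19.5 μm/a
  Cl⁻ term: 0.102·145.6^0.62·exp(0.033·47+0.04·19.5) = 23.02
  sum: 19.5 + 23.02 → r_corr = 42.52 μm/a
42.5 μm/a falls in (25, 50] for carbon steel → category C3

C3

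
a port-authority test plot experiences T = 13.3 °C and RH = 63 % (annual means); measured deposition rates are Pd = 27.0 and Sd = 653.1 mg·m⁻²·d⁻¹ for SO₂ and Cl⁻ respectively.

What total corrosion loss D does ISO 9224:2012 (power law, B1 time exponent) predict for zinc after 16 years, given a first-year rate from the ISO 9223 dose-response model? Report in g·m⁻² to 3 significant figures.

D(16) = 299 g·m⁻²

zinc: f(T) = -0.071·(T−10) [T>10 °C] = -0.2343
  SO₂ term: 0.0129·27.0^0.44·exp(0.046·63-0.2343) = 0.7893
  Cl⁻ term: 0.0175·653.1^0.57·exp(0.008·63+0.085·13.3) = 3.609
  r_corr = 0.7893 + 3.609 = 4.399 μm/a
ISO 9224: D(t) = r_corr · t^b with b = 0.813 (zinc, B1)
  D(16) = 4.399 × 16^0.813 = 4.399 × 9.527 = 41.91 μm
  Mass loss = 41.91 μm × 7.14 g/cm³ = 299.2 g·m⁻²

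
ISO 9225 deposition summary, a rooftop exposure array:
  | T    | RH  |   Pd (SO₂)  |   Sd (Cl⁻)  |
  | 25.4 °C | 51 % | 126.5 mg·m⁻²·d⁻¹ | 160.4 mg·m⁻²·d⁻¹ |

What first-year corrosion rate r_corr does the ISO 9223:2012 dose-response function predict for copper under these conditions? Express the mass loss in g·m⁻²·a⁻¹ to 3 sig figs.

copper: f(T) = -0.080·(T−10) [T>10 °C] = -1.2320
  SO₂ term: 0.0053·126.5^0.26·exp(0.059·51-1.2320) = 0.1103
  Cl⁻ term: 0.01025·160.4^0.27·exp(0.036·51+0.049·25.4) = 0.8791
  sum: 0.1103 + 0.8791 → r_corr = 0.9894 μm/a
Convert to mass loss: 0.9894 μm/a × 8.96 g/cm³ = 8.865 g·m⁻²·a⁻¹

r_corr = 8.86 g·m⁻²·a⁻¹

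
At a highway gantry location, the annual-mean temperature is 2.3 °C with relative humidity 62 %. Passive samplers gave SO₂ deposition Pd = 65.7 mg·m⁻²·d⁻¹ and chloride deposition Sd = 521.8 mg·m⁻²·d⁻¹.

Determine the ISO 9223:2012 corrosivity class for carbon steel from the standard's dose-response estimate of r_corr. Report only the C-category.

carbon steel: T≤10 °C ⇒ hinge +0.150·(2.3−10) = -1.1550
  SO₂ term: 1.77·65.7^0.52·exp(0.02·62-1.1550) = 16.98
  Cl⁻ term: 0.102·521.8^0.62·exp(0.033·62+0.04·2.3) = 41.88
  sum: 16.98 + 41.88 → r_corr = 58.86 μm/a
Category bounds: 50…80 μm/a bracket r_corr ⇒ C4

C4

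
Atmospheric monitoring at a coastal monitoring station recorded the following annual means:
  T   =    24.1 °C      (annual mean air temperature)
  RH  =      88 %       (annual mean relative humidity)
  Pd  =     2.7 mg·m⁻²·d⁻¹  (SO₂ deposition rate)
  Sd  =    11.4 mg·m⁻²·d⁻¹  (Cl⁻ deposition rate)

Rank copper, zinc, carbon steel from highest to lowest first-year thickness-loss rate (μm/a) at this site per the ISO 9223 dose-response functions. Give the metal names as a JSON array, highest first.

["carbon steel", "copper", "zinc"]

copper: f(T) = -0.080·(T−10) [T>10 °C] = -1.1280
  sulphur-dioxide contribution → 0.3994 μm/a
  chloride contribution → 1.53 μm/a
  total first-year rate 1.93 μm/a
zinc: T>10 °C ⇒ hinge -0.071·(24.1−10) = -1.0011
  sulphur-dioxide contribution → 0.4204 μm/a
  chloride contribution → 1.099 μm/a
  total first-year rate 1.519 μm/a
carbon steel: f(T) = -0.054·(T−10) [T>10 °C] = -0.7614
  sulphur-dioxide contribution → 8.053 μm/a
  chloride contribution → 22.07 μm/a
  ⇒ r_corr(carbon steel) = 30.12 μm/a
Ordering by μm/a: carbon steel (30.1) > copper (1.93) > zinc (1.52)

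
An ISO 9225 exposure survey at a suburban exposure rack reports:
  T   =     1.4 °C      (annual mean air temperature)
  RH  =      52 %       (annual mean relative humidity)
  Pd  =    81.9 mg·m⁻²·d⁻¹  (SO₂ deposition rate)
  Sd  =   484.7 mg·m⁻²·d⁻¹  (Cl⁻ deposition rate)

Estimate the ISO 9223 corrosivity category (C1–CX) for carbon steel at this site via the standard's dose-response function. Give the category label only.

carbon steel: f(T) = +0.150·(T−10) [T≤10 °C] = -1.2900
  SO₂ term: 1.77·81.9^0.52·exp(0.02·52-1.2900) = 13.62
  Cl⁻ term: 0.102·484.7^0.62·exp(0.033·52+0.04·1.4) = 27.74
  sum: 13.62 + 27.74 → r_corr = 41.37 μm/a
ISO 9223 Table 2 (carbon steel): 25 < 41.4 ≤ 50 μm/a ⇒ C3

C3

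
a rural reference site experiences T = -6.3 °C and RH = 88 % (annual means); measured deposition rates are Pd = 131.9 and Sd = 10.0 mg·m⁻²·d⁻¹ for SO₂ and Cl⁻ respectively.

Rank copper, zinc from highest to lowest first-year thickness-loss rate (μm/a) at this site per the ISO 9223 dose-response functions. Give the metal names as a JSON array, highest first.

["zinc", "copper"]

copper: temperature factor f = +0.126·(-16.3) = -2.0538
  sulphur-dioxide contribution → 0.435 μm/a
  chloride contribution → 0.333 μm/a
  total first-year rate 0.768 μm/a
zinc: f(T) = +0.038·(T−10) [T≤10 °C] = -0.6194
  sulphur-dioxide contribution → 3.408 μm/a
  chloride contribution → 0.07695 μm/a
  total first-year rate 3.485 μm/a
Ordering by μm/a: zinc (3.49) > copper (0.768)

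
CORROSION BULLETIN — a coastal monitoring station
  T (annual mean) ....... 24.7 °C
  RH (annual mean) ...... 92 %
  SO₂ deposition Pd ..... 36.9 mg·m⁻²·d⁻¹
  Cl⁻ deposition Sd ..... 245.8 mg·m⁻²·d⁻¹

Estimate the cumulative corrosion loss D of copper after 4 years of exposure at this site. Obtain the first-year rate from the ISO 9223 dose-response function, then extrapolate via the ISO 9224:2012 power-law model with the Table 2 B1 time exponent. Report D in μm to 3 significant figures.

D(4) = 12.9 μm

copper: f(T) = -0.080·(T−10) [T>10 °C] = -1.1760
  Pd branch = 0.0053·Pd^0.26·e^(0.059·RH+f) = 0.9513 μm/a
  Sd branch = 0.01025·Sd^0.27·e^(0.036·RH+0.049·T) = 4.171 μm/a
  r_corr = 0.9513 + 4.171 = 5.122 μm/a
Long-term exponent b (ISO 9224 Table 2, B1) = 0.667
  D(4) = 5.122 × 4^0.667 = 5.122 × 2.521 = 12.91 μm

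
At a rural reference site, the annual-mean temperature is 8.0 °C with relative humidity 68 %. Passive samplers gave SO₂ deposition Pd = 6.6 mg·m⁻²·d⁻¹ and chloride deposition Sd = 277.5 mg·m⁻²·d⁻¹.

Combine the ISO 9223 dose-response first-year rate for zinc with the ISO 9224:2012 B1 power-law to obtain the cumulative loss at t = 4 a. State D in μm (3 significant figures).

D(4) = 6.47 μm

zinc: temperature factor f = +0.038·(-2.0) = -0.0760
  Pd branch = 0.0129·Pd^0.44·e^(0.046·RH+f) = 0.6261 μm/a
  Cl⁻ term: 0.0175·277.5^0.57·exp(0.008·68+0.085·8.0) = 1.47
  r_corr = 0.6261 + 1.47 = 2.096 μm/a
Power-law: D(4) = r_corr · 4^0.813
  D(4) = 2.096 × 4^0.813 = 2.096 × 3.087 = 6.469 μm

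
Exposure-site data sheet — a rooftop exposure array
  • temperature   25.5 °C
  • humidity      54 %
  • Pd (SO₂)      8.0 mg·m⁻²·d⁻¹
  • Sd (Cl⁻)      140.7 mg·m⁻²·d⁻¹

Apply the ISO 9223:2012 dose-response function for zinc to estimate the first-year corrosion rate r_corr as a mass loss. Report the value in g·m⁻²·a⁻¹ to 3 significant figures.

zinc: T>10 °C ⇒ hinge -0.071·(25.5−10) = -1.1005
  sulphur-dioxide contribution → 0.1285 μm/a
  chloride contribution → 3.949 μm/a
  total first-year rate 4.078 μm/a
Convert to mass loss: 4.078 μm/a × 7.14 g/cm³ = 29.11 g·m⁻²·a⁻¹

r_corr = 29.1 g·m⁻²·a⁻¹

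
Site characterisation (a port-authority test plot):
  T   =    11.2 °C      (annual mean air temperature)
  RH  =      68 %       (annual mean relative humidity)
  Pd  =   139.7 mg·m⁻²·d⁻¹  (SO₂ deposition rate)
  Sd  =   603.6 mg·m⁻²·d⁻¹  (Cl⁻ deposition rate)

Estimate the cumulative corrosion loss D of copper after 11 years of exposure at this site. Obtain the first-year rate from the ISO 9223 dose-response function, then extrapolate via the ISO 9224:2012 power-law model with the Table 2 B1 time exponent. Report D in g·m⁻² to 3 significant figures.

D(11) = 93.9 g·m⁻²

copper: temperature factor f = -0.080·(1.2) = -0.0960
  Pd branch = 0.0053·Pd^0.26·e^(0.059·RH+f) = 0.961 μm/a
  Sd branch = 0.01025·Sd^0.27·e^(0.036·RH+0.049·T) = 1.156 μm/a
  r_corr = 0.961 + 1.156 = 2.117 μm/a
Power-law: D(11) = r_corr · 11^0.667
  D(11) = 2.117 × 11^0.667 = 2.117 × 4.95 = 10.48 μm
  Mass loss = 10.48 μm × 8.96 g/cm³ = 93.9 g·m⁻²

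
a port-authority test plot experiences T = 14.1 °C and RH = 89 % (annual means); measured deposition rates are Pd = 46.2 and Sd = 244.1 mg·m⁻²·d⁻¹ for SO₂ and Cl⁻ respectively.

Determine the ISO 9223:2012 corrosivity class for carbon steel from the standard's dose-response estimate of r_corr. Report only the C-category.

C5

carbon steel: T>10 °C ⇒ hinge -0.054·(14.1−10) = -0.2214
  Pd branch = 1.77·Pd^0.52·e^(0.02·RH+f) = 61.73 μm/a
  Cl⁻ term: 0.102·244.1^0.62·exp(0.033·89+0.04·14.1) = 102.2
  r_corr = 61.73 + 102.2 = 163.9 μm/a
Category bounds: 80…200 μm/a bracket r_corr ⇒ C5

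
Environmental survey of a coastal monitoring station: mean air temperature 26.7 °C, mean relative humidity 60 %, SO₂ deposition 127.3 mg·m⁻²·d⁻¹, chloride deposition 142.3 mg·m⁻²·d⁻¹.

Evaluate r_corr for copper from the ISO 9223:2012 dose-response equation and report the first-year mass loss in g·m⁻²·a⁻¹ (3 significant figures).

r_corr = 12.8 g·m⁻²·a⁻¹

copper: T>10 °C ⇒ hinge -0.080·(26.7−10) = -1.3360
  sulphur-dioxide contribution → 0.1693 μm/a
  chloride contribution → 1.254 μm/a
  total first-year rate 1.423 μm/a
Convert to mass loss: 1.423 μm/a × 8.96 g/cm³ = 12.75 g·m⁻²·a⁻¹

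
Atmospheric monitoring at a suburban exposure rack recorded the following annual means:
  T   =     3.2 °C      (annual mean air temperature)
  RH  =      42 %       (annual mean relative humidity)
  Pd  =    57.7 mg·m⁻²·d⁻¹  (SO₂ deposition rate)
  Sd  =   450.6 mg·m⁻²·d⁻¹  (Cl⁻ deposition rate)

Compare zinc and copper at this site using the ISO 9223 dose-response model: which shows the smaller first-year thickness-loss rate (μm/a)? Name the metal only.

zinc: temperature factor f = +0.038·(-6.8) = -0.2584
  Pd branch = 0.0129·Pd^0.44·e^(0.046·RH+f) = 0.4096 μm/a
  Cl⁻ term: 0.0175·450.6^0.57·exp(0.008·42+0.085·3.2) = 1.047
  r_corr = 0.4096 + 1.047 = 1.456 μm/a
copper: T≤10 °C ⇒ hinge +0.126·(3.2−10) = -0.8568
  Pd branch = 0.0053·Pd^0.26·e^(0.059·RH+f) = 0.07696 μm/a
  Sd branch = 0.01025·Sd^0.27·e^(0.036·RH+0.049·T) = 0.2831 μm/a
  sum: 0.07696 + 0.2831 → r_corr = 0.3601 μm/a
Ordering by μm/a: zinc (1.46) > copper (0.36)

copper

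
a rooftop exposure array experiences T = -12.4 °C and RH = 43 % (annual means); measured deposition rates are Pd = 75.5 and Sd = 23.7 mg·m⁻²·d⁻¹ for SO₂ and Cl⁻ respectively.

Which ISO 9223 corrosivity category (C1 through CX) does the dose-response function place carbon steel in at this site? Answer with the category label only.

carbon steel: T≤10 °C ⇒ hinge +0.150·(-12.4−10) = -3.3600
  Pd branch = 1.77·Pd^0.52·e^(0.02·RH+f) = 1.376 μm/a
  Cl⁻ term: 0.102·23.7^0.62·exp(0.033·43+0.04·-12.4) = 1.827
  r_corr = 1.376 + 1.827 = 3.204 μm/a
ISO 9223 Table 2 (carbon steel): 1.3 < 3.2 ≤ 25 μm/a ⇒ C2

C2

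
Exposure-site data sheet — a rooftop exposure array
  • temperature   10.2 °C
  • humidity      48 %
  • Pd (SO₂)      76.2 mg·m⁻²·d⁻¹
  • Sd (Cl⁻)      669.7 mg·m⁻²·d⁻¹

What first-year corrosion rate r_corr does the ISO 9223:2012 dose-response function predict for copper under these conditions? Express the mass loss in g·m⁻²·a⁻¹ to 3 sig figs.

copper: f(T) = -0.080·(T−10) [T>10 °C] = -0.0160
  Pd branch = 0.0053·Pd^0.26·e^(0.059·RH+f) = 0.2732 μm/a
  Sd branch = 0.01025·Sd^0.27·e^(0.036·RH+0.049·T) = 0.5511 μm/a
  r_corr = 0.2732 + 0.5511 = 0.8244 μm/a
Convert to mass loss: 0.8244 μm/a × 8.96 g/cm³ = 7.386 g·m⁻²·a⁻¹

r_corr = 7.39 g·m⁻²·a⁻¹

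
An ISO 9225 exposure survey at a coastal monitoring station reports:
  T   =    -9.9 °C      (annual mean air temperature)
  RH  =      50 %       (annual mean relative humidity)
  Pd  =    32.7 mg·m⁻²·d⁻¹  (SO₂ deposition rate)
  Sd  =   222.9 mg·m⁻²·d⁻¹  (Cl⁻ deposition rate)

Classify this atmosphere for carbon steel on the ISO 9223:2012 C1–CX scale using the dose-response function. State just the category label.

C2

carbon steel: temperature factor f = +0.150·(-19.9) = -2.9850
  sulphur-dioxide contribution → 1.491 μm/a
  chloride contribution → 10.21 μm/a
  ⇒ r_corr(carbon steel) = 11.7 μm/a
ISO 9223 Table 2 (carbon steel): 1.3 < 11.7 ≤ 25 μm/a ⇒ C2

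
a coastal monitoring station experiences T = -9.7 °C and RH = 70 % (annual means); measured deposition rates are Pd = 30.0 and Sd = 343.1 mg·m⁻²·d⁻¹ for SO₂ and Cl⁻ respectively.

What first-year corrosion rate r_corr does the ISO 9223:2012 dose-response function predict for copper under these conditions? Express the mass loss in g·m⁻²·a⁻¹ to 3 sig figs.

copper: f(T) = +0.126·(T−10) [T≤10 °C] = -2.4822
  Pd branch = 0.0053·Pd^0.26·e^(0.059·RH+f) = 0.06667 μm/a
  Cl⁻ term: 0.01025·343.1^0.27·exp(0.036·70+0.049·-9.7) = 0.3831
  r_corr = 0.06667 + 0.3831 = 0.4498 μm/a
Convert to mass loss: 0.4498 μm/a × 8.96 g/cm³ = 4.03 g·m⁻²·a⁻¹

r_corr = 4.03 g·m⁻²·a⁻¹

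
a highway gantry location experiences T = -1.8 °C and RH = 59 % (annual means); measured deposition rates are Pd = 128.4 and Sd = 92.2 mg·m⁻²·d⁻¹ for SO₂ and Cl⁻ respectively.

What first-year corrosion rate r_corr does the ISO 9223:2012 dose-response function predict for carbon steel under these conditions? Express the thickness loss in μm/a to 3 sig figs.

carbon steel: T≤10 °C ⇒ hinge +0.150·(-1.8−10) = -1.7700
  Pd branch = 1.77·Pd^0.52·e^(0.02·RH+f) = 12.25 μm/a
  Cl⁻ term: 0.102·92.2^0.62·exp(0.033·59+0.04·-1.8) = 10.99
  sum: 12.25 + 10.99 → r_corr = 23.24 μm/a

r_corr = 23.2 μm/a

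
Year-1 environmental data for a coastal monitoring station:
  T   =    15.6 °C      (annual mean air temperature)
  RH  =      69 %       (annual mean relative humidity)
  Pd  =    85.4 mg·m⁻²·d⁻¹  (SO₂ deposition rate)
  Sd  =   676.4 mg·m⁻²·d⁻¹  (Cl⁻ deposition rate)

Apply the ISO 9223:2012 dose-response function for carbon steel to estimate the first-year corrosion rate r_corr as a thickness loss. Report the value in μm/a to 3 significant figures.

carbon steel: T>10 °C ⇒ hinge -0.054·(15.6−10) = -0.3024
  Pd branch = 1.77·Pd^0.52·e^(0.02·RH+f) = 52.52 μm/a
  Cl⁻ term: 0.102·676.4^0.62·exp(0.033·69+0.04·15.6) = 105.5
  r_corr = 52.52 + 105.5 = 158 μm/a

r_corr = 158 μm/a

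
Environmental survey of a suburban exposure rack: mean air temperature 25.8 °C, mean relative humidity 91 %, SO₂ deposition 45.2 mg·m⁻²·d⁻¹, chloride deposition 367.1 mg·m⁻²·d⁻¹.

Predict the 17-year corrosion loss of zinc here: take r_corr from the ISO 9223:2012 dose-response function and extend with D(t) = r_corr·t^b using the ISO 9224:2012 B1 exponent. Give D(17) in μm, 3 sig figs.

zinc: f(T) = -0.071·(T−10) [T>10 °C] = -1.1218
  sulphur-dioxide contribution → 1.478 μm/a
  chloride contribution → 9.409 μm/a
  total first-year rate 10.89 μm/a
Power-law: D(17) = r_corr · 17^0.813
  D(17) = 10.89 × 17^0.813 = 10.89 × 10.01 = 109 μm

D(17) = 109 μm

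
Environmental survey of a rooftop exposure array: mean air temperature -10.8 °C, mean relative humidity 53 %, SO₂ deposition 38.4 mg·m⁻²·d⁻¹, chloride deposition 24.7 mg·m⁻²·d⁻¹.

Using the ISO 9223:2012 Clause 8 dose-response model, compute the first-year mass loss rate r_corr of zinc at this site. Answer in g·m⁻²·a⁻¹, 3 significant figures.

r_corr = 2.86 g·m⁻²·a⁻¹

zinc: f(T) = +0.038·(T−10) [T≤10 °C] = -0.7904
  Pd branch = 0.0129·Pd^0.44·e^(0.046·RH+f) = 0.3336 μm/a
  Sd branch = 0.0175·Sd^0.57·e^(0.008·RH+0.085·T) = 0.06643 μm/a
  sum: 0.3336 + 0.06643 → r_corr = 0.4 μm/a
Convert to mass loss: 0.4 μm/a × 7.14 g/cm³ = 2.856 g·m⁻²·a⁻¹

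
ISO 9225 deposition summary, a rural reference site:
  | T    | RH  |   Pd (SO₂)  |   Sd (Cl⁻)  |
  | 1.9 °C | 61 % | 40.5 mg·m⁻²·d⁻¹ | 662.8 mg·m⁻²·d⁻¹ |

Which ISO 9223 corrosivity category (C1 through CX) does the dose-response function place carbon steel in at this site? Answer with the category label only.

carbon steel: T≤10 °C ⇒ hinge +0.150·(1.9−10) = -1.2150
  Pd branch = 1.77·Pd^0.52·e^(0.02·RH+f) = 12.19 μm/a
  Cl⁻ term: 0.102·662.8^0.62·exp(0.033·61+0.04·1.9) = 46.25
  r_corr = 12.19 + 46.25 = 58.44 μm/a
58.4 μm/a falls in (50, 80] for carbon steel → category C4

C4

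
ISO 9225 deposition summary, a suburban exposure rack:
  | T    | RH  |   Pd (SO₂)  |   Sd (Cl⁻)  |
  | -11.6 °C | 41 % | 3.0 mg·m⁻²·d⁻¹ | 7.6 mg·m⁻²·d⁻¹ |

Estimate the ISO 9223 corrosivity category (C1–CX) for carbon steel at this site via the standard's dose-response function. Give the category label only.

C1

carbon steel: f(T) = +0.150·(T−10) [T≤10 °C] = -3.2400
  SO₂ term: 1.77·3.0^0.52·exp(0.02·41-3.2400) = 0.2787
  Sd branch = 0.102·Sd^0.62·e^(0.033·RH+0.04·T) = 0.8726 μm/a
  sum: 0.2787 + 0.8726 → r_corr = 1.151 μm/a
Category bounds: 0…1.3 μm/a bracket r_corr ⇒ C1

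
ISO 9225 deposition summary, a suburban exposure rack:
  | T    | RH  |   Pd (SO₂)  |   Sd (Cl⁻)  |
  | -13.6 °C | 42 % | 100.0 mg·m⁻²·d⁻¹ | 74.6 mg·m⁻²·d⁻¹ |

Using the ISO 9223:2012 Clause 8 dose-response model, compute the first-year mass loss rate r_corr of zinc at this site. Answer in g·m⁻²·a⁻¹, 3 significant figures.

r_corr = 2.61 g·m⁻²·a⁻¹

zinc: f(T) = +0.038·(T−10) [T≤10 °C] = -0.8968
  Pd branch = 0.0129·Pd^0.44·e^(0.046·RH+f) = 0.2755 μm/a
  Sd branch = 0.0175·Sd^0.57·e^(0.008·RH+0.085·T) = 0.09003 μm/a
  r_corr = 0.2755 + 0.09003 = 0.3656 μm/a
Convert to mass loss: 0.3656 μm/a × 7.14 g/cm³ = 2.61 g·m⁻²·a⁻¹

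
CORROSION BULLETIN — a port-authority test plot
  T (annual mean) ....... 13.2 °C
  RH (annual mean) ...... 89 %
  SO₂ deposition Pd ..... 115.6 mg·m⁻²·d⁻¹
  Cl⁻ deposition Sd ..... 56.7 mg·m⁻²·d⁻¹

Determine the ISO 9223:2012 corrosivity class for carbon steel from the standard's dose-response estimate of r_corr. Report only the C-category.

C5

carbon steel: T>10 °C ⇒ hinge -0.054·(13.2−10) = -0.1728
  sulphur-dioxide contribution → 104.4 μm/a
  chloride contribution → 39.87 μm/a
  total first-year rate 144.3 μm/a
144 μm/a falls in (80, 200] for carbon steel → category C5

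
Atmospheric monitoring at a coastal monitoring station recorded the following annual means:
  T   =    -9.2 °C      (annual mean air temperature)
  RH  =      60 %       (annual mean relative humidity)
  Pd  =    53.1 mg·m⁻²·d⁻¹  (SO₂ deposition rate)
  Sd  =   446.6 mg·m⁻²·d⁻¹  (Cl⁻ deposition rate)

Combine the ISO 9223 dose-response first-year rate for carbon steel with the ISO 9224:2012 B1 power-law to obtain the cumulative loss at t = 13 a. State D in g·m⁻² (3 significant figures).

carbon steel: T≤10 °C ⇒ hinge +0.150·(-9.2−10) = -2.8800
  sulphur-dioxide contribution → 2.603 μm/a
  chloride contribution → 22.47 μm/a
  total first-year rate 25.07 μm/a
Long-term exponent b (ISO 9224 Table 2, B1) = 0.523
  D(13) = 25.07 × 13^0.523 = 25.07 × 3.825 = 95.9 μm
  Mass loss = 95.9 μm × 7.85 g/cm³ = 752.8 g·m⁻²

D(13) = 753 g·m⁻²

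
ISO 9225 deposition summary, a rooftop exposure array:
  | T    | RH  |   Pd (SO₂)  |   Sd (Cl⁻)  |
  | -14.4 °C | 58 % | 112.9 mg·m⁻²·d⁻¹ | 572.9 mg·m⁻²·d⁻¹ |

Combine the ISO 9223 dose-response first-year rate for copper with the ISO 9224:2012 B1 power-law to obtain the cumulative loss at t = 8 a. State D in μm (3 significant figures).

copper: f(T) = +0.126·(T−10) [T≤10 °C] = -3.0744
  sulphur-dioxide contribution → 0.02564 μm/a
  chloride contribution → 0.2269 μm/a
  total first-year rate 0.2525 μm/a
ISO 9224: D(t) = r_corr · t^b with b = 0.667 (copper, B1)
  D(8) = 0.2525 × 8^0.667 = 0.2525 × 4.003 = 1.011 μm

D(8) = 1.01 μm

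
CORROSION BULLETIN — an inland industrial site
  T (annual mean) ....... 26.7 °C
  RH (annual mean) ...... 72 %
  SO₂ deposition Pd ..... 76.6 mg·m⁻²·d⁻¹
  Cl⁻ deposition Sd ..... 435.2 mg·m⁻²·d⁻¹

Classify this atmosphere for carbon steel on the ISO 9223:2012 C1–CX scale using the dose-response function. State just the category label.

C5

carbon steel: f(T) = -0.054·(T−10) [T>10 °C] = -0.9018
  SO₂ term: 1.77·76.6^0.52·exp(0.02·72-0.9018) = 28.94
  Cl⁻ term: 0.102·435.2^0.62·exp(0.033·72+0.04·26.7) = 138.1
  sum: 28.94 + 138.1 → r_corr = 167.1 μm/a
Category bounds: 80…200 μm/a bracket r_corr ⇒ C5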